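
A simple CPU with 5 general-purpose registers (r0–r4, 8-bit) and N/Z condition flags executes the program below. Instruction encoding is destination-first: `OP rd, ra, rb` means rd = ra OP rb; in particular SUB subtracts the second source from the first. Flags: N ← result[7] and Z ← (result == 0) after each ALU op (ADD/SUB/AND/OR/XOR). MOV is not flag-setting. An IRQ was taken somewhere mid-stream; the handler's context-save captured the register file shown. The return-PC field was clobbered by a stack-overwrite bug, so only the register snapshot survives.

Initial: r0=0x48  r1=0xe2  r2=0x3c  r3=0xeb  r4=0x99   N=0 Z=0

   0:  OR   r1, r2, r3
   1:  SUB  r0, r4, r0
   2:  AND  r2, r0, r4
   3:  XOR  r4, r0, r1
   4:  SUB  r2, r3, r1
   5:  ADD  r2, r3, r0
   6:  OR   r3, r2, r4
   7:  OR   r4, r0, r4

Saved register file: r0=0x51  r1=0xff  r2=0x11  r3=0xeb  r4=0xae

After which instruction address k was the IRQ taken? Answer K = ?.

K = 3

after  0: r0=0x48 r1=0xff r2=0x3c r3=0xeb r4=0x99  N=1 Z=0
after  1: r0=0x51 r1=0xff r2=0x3c r3=0xeb r4=0x99  N=0 Z=0
after  2: r0=0x51 r1=0xff r2=0x11 r3=0xeb r4=0x99  N=0 Z=0
after  3: r0=0x51 r1=0xff r2=0x11 r3=0xeb r4=0xae  N=1 Z=0
-- IRQ taken; context saved, return-PC = 4 --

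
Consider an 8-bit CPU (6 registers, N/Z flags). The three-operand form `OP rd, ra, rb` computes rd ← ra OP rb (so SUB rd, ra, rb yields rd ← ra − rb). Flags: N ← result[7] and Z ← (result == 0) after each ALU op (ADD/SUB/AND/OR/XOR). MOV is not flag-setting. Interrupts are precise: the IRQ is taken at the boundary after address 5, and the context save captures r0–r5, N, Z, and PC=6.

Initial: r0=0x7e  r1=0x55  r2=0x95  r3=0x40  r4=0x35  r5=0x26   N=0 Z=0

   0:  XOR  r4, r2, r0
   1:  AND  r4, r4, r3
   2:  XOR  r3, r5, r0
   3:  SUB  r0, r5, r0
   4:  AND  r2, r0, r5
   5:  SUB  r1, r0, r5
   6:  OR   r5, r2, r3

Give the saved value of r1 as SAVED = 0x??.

SAVED = 0x82

after  0: r0=0x7e r1=0x55 r2=0x95 r3=0x40 r4=0xeb r5=0x26  N=1 Z=0
after  1: r0=0x7e r1=0x55 r2=0x95 r3=0x40 r4=0x40 r5=0x26  N=0 Z=0
after  2: r0=0x7e r1=0x55 r2=0x95 r3=0x58 r4=0x40 r5=0x26  N=0 Z=0
after  3: r0=0xa8 r1=0x55 r2=0x95 r3=0x58 r4=0x40 r5=0x26  N=1 Z=0
after  4: r0=0xa8 r1=0x55 r2=0x20 r3=0x58 r4=0x40 r5=0x26  N=0 Z=0
after  5: r0=0xa8 r1=0x82 r2=0x20 r3=0x58 r4=0x40 r5=0x26  N=1 Z=0
-- IRQ taken; context saved, return-PC = 6 --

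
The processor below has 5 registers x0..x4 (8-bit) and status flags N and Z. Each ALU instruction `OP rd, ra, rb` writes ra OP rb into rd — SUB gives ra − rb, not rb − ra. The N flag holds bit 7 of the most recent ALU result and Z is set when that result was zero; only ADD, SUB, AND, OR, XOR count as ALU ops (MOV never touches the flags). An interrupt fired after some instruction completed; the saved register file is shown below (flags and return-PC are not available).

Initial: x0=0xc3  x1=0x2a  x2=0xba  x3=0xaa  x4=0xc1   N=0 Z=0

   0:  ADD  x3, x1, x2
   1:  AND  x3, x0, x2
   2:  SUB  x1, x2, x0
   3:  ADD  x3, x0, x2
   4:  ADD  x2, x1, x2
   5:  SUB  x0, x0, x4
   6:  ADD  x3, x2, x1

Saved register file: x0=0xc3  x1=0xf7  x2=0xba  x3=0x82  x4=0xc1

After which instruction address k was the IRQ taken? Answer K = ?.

after  0: x0=0xc3 x1=0x2a x2=0xba x3=0xe4 x4=0xc1  N=1 Z=0
after  1: x0=0xc3 x1=0x2a x2=0xba x3=0x82 x4=0xc1  N=1 Z=0
after  2: x0=0xc3 x1=0xf7 x2=0xba x3=0x82 x4=0xc1  N=1 Z=0
-- IRQ taken; context saved, return-PC = 3 --

K = 2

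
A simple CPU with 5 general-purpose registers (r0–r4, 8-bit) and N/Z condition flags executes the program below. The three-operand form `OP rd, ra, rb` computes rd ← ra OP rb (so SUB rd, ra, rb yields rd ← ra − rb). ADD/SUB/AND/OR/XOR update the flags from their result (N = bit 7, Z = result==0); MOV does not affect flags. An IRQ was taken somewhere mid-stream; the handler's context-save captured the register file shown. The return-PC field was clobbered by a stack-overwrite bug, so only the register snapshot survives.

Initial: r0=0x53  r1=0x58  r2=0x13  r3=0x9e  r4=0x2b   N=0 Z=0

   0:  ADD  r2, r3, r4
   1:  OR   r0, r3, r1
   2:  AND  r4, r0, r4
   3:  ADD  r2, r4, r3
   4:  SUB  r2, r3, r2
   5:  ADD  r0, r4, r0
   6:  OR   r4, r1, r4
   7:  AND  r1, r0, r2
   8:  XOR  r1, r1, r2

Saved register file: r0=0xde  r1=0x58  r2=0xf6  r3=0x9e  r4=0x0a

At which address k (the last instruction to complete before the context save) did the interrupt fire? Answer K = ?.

after  0: r0=0x53 r1=0x58 r2=0xc9 r3=0x9e r4=0x2b  N=1 Z=0
after  1: r0=0xde r1=0x58 r2=0xc9 r3=0x9e r4=0x2b  N=1 Z=0
after  2: r0=0xde r1=0x58 r2=0xc9 r3=0x9e r4=0x0a  N=0 Z=0
after  3: r0=0xde r1=0x58 r2=0xa8 r3=0x9e r4=0x0a  N=1 Z=0
after  4: r0=0xde r1=0x58 r2=0xf6 r3=0x9e r4=0x0a  N=1 Z=0
-- IRQ taken; context saved, return-PC = 5 --

K = 4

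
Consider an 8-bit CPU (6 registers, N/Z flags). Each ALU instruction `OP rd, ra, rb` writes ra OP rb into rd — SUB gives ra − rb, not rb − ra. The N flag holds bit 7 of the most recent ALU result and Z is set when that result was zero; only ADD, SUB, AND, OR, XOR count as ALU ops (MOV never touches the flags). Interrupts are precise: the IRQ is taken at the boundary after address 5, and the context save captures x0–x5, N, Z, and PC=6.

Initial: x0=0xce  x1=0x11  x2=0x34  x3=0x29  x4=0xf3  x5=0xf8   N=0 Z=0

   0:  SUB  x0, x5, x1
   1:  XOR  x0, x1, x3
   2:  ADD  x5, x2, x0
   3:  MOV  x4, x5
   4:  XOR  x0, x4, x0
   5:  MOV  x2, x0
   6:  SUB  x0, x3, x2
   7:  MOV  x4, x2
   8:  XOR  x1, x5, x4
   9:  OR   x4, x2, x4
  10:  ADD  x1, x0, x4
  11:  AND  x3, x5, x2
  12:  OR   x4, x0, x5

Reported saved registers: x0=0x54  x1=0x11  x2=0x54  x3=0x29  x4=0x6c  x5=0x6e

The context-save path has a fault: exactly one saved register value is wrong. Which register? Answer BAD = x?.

BAD = x5

after  0: x0=0xe7 x1=0x11 x2=0x34 x3=0x29 x4=0xf3 x5=0xf8  N=1 Z=0
after  1: x0=0x38 x1=0x11 x2=0x34 x3=0x29 x4=0xf3 x5=0xf8  N=0 Z=0
after  2: x0=0x38 x1=0x11 x2=0x34 x3=0x29 x4=0xf3 x5=0x6c  N=0 Z=0
after  3: x0=0x38 x1=0x11 x2=0x34 x3=0x29 x4=0x6c x5=0x6c  N=0 Z=0
after  4: x0=0x54 x1=0x11 x2=0x34 x3=0x29 x4=0x6c x5=0x6c  N=0 Z=0
after  5: x0=0x54 x1=0x11 x2=0x54 x3=0x29 x4=0x6c x5=0x6c  N=0 Z=0
-- IRQ taken; context saved, return-PC = 6 --
mismatch: x5: reported 0x6e vs actual 0x6c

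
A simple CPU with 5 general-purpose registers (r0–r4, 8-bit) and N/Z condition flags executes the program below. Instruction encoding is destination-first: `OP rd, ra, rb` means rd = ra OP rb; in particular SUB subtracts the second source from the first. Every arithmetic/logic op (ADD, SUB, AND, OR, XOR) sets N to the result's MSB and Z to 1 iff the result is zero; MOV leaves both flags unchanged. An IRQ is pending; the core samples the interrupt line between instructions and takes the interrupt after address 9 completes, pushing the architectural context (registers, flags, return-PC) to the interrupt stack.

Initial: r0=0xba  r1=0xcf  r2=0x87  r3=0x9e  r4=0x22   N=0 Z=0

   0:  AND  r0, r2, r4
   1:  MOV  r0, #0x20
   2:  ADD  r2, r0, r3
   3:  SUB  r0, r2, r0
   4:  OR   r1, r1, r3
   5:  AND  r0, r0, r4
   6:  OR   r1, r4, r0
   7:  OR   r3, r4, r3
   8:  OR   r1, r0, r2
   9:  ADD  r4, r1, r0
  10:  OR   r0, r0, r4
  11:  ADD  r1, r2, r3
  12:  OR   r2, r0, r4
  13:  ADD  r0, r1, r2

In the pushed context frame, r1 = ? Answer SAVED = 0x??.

after  0: r0=0x02 r1=0xcf r2=0x87 r3=0x9e r4=0x22  N=0 Z=0
after  1: r0=0x20 r1=0xcf r2=0x87 r3=0x9e r4=0x22  N=0 Z=0
after  2: r0=0x20 r1=0xcf r2=0xbe r3=0x9e r4=0x22  N=1 Z=0
after  3: r0=0x9e r1=0xcf r2=0xbe r3=0x9e r4=0x22  N=1 Z=0
after  4: r0=0x9e r1=0xdf r2=0xbe r3=0x9e r4=0x22  N=1 Z=0
after  5: r0=0x02 r1=0xdf r2=0xbe r3=0x9e r4=0x22  N=0 Z=0
after  6: r0=0x02 r1=0x22 r2=0xbe r3=0x9e r4=0x22  N=0 Z=0
after  7: r0=0x02 r1=0x22 r2=0xbe r3=0xbe r4=0x22  N=1 Z=0
after  8: r0=0x02 r1=0xbe r2=0xbe r3=0xbe r4=0x22  N=1 Z=0
after  9: r0=0x02 r1=0xbe r2=0xbe r3=0xbe r4=0xc0  N=1 Z=0
-- IRQ taken; context saved, return-PC = 10 --

SAVED = 0xbe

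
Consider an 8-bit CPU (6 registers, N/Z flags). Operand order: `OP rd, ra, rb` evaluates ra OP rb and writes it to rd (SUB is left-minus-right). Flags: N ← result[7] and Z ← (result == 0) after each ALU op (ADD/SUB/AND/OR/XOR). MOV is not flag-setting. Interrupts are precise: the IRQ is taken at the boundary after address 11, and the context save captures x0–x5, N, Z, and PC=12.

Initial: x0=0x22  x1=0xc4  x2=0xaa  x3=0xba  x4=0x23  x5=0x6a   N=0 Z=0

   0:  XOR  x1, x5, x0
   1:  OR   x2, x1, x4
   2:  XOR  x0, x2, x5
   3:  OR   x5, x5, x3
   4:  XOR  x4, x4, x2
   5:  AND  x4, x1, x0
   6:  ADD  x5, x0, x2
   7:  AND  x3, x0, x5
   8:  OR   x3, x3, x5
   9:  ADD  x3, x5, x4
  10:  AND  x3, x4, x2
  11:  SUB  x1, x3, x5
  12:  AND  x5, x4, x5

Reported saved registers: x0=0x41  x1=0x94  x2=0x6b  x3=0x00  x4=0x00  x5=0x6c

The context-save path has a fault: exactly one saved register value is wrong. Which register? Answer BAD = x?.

BAD = x0

after  0: x0=0x22 x1=0x48 x2=0xaa x3=0xba x4=0x23 x5=0x6a  N=0 Z=0
after  1: x0=0x22 x1=0x48 x2=0x6b x3=0xba x4=0x23 x5=0x6a  N=0 Z=0
after  2: x0=0x01 x1=0x48 x2=0x6b x3=0xba x4=0x23 x5=0x6a  N=0 Z=0
after  3: x0=0x01 x1=0x48 x2=0x6b x3=0xba x4=0x23 x5=0xfa  N=1 Z=0
after  4: x0=0x01 x1=0x48 x2=0x6b x3=0xba x4=0x48 x5=0xfa  N=0 Z=0
after  5: x0=0x01 x1=0x48 x2=0x6b x3=0xba x4=0x00 x5=0xfa  N=0 Z=1
after  6: x0=0x01 x1=0x48 x2=0x6b x3=0xba x4=0x00 x5=0x6c  N=0 Z=0
after  7: x0=0x01 x1=0x48 x2=0x6b x3=0x00 x4=0x00 x5=0x6c  N=0 Z=1
after  8: x0=0x01 x1=0x48 x2=0x6b x3=0x6c x4=0x00 x5=0x6c  N=0 Z=0
after  9: x0=0x01 x1=0x48 x2=0x6b x3=0x6c x4=0x00 x5=0x6c  N=0 Z=0
after 10: x0=0x01 x1=0x48 x2=0x6b x3=0x00 x4=0x00 x5=0x6c  N=0 Z=1
after 11: x0=0x01 x1=0x94 x2=0x6b x3=0x00 x4=0x00 x5=0x6c  N=1 Z=0
-- IRQ taken; context saved, return-PC = 12 --
mismatch: x0: reported 0x41 vs actual 0x01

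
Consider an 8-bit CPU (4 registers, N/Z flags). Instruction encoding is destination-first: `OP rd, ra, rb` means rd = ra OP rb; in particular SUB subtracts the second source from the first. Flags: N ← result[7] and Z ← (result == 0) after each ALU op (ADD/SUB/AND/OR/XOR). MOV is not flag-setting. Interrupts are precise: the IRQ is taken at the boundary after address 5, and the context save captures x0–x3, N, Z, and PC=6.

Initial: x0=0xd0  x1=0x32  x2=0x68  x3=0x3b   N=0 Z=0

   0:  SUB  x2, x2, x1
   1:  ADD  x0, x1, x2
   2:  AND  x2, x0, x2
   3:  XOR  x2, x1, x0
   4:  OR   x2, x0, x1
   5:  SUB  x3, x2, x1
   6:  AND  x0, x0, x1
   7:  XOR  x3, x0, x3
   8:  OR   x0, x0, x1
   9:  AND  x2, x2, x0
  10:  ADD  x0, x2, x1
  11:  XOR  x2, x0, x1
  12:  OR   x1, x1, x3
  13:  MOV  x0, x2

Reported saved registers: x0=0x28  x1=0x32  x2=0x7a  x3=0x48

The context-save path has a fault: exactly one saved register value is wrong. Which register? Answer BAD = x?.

after  0: x0=0xd0 x1=0x32 x2=0x36 x3=0x3b  N=0 Z=0
after  1: x0=0x68 x1=0x32 x2=0x36 x3=0x3b  N=0 Z=0
after  2: x0=0x68 x1=0x32 x2=0x20 x3=0x3b  N=0 Z=0
after  3: x0=0x68 x1=0x32 x2=0x5a x3=0x3b  N=0 Z=0
after  4: x0=0x68 x1=0x32 x2=0x7a x3=0x3b  N=0 Z=0
after  5: x0=0x68 x1=0x32 x2=0x7a x3=0x48  N=0 Z=0
-- IRQ taken; context saved, return-PC = 6 --
mismatch: x0: reported 0x28 vs actual 0x68

BAD = x0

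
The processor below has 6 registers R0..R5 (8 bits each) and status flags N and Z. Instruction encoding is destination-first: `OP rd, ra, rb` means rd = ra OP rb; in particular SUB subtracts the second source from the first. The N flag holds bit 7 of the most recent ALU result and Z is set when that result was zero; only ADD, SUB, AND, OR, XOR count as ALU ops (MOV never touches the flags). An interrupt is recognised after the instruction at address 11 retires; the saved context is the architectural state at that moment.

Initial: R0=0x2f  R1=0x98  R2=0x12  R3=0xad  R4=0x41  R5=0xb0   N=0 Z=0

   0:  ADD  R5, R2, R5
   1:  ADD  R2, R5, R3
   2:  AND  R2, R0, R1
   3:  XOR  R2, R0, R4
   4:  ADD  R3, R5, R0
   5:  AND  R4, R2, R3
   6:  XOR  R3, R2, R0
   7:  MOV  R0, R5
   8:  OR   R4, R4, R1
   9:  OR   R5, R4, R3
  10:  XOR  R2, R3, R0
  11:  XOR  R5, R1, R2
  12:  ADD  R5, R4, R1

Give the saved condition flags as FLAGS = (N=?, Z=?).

FLAGS = (N=0, Z=0)

after  0: R0=0x2f R1=0x98 R2=0x12 R3=0xad R4=0x41 R5=0xc2  N=1 Z=0
after  1: R0=0x2f R1=0x98 R2=0x6f R3=0xad R4=0x41 R5=0xc2  N=0 Z=0
after  2: R0=0x2f R1=0x98 R2=0x08 R3=0xad R4=0x41 R5=0xc2  N=0 Z=0
after  3: R0=0x2f R1=0x98 R2=0x6e R3=0xad R4=0x41 R5=0xc2  N=0 Z=0
after  4: R0=0x2f R1=0x98 R2=0x6e R3=0xf1 R4=0x41 R5=0xc2  N=1 Z=0
after  5: R0=0x2f R1=0x98 R2=0x6e R3=0xf1 R4=0x60 R5=0xc2  N=0 Z=0
after  6: R0=0x2f R1=0x98 R2=0x6e R3=0x41 R4=0x60 R5=0xc2  N=0 Z=0
after  7: R0=0xc2 R1=0x98 R2=0x6e R3=0x41 R4=0x60 R5=0xc2  N=0 Z=0
after  8: R0=0xc2 R1=0x98 R2=0x6e R3=0x41 R4=0xf8 R5=0xc2  N=1 Z=0
after  9: R0=0xc2 R1=0x98 R2=0x6e R3=0x41 R4=0xf8 R5=0xf9  N=1 Z=0
after 10: R0=0xc2 R1=0x98 R2=0x83 R3=0x41 R4=0xf8 R5=0xf9  N=1 Z=0
after 11: R0=0xc2 R1=0x98 R2=0x83 R3=0x41 R4=0xf8 R5=0x1b  N=0 Z=0
-- IRQ taken; context saved, return-PC = 12 --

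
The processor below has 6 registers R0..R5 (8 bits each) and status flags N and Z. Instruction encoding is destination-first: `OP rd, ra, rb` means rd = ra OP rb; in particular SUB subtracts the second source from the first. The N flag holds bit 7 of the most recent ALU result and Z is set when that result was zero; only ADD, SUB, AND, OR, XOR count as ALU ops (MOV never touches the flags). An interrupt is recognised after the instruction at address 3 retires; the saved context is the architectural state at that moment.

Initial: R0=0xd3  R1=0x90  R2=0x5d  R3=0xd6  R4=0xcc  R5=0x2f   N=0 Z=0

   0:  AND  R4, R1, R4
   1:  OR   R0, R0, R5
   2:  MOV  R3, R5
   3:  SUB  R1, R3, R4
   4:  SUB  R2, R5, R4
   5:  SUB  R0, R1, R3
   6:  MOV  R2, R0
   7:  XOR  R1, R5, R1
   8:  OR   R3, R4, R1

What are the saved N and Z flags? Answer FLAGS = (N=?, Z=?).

FLAGS = (N=1, Z=0)

after  0: R0=0xd3 R1=0x90 R2=0x5d R3=0xd6 R4=0x80 R5=0x2f  N=1 Z=0
after  1: R0=0xff R1=0x90 R2=0x5d R3=0xd6 R4=0x80 R5=0x2f  N=1 Z=0
after  2: R0=0xff R1=0x90 R2=0x5d R3=0x2f R4=0x80 R5=0x2f  N=1 Z=0
after  3: R0=0xff R1=0xaf R2=0x5d R3=0x2f R4=0x80 R5=0x2f  N=1 Z=0
-- IRQ taken; context saved, return-PC = 4 --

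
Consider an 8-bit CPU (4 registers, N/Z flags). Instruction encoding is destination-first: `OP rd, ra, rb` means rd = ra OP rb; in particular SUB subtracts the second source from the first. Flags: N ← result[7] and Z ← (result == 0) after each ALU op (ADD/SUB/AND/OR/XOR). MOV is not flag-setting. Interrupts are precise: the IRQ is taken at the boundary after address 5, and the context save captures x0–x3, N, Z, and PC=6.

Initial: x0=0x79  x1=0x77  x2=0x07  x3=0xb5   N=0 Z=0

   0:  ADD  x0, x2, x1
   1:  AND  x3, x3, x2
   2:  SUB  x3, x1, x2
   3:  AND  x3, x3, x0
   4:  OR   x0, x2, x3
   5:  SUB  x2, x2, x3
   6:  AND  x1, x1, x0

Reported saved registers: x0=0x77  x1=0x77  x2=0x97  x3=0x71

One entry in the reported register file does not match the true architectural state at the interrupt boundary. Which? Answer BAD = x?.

after  0: x0=0x7e x1=0x77 x2=0x07 x3=0xb5  N=0 Z=0
after  1: x0=0x7e x1=0x77 x2=0x07 x3=0x05  N=0 Z=0
after  2: x0=0x7e x1=0x77 x2=0x07 x3=0x70  N=0 Z=0
after  3: x0=0x7e x1=0x77 x2=0x07 x3=0x70  N=0 Z=0
after  4: x0=0x77 x1=0x77 x2=0x07 x3=0x70  N=0 Z=0
after  5: x0=0x77 x1=0x77 x2=0x97 x3=0x70  N=1 Z=0
-- IRQ taken; context saved, return-PC = 6 --
mismatch: x3: reported 0x71 vs actual 0x70

BAD = x3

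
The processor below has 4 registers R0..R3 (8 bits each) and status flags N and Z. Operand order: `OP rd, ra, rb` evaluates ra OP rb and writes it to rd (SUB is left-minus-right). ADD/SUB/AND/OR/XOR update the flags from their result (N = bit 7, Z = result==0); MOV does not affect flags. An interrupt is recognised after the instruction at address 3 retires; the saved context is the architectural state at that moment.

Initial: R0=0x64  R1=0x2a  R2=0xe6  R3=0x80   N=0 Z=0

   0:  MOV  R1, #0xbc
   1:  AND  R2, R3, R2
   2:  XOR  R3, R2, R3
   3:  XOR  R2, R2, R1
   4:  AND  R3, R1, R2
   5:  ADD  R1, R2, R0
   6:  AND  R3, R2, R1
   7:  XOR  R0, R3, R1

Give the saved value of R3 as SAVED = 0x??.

SAVED = 0x00

after  0: R0=0x64 R1=0xbc R2=0xe6 R3=0x80  N=0 Z=0
after  1: R0=0x64 R1=0xbc R2=0x80 R3=0x80  N=1 Z=0
after  2: R0=0x64 R1=0xbc R2=0x80 R3=0x00  N=0 Z=1
after  3: R0=0x64 R1=0xbc R2=0x3c R3=0x00  N=0 Z=0
-- IRQ taken; context saved, return-PC = 4 --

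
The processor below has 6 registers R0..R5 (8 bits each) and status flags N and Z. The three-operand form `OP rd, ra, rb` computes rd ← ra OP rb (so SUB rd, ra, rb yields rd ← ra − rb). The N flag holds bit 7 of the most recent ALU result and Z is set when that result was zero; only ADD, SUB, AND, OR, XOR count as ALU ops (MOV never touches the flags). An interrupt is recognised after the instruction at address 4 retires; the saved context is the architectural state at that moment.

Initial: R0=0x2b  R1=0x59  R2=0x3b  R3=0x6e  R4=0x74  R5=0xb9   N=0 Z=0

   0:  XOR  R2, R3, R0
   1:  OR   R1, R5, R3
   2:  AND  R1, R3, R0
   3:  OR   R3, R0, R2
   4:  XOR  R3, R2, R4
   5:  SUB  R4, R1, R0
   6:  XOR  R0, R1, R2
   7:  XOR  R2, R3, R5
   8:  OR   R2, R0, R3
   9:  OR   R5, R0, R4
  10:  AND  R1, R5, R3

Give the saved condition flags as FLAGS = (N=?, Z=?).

FLAGS = (N=0, Z=0)

after  0: R0=0x2b R1=0x59 R2=0x45 R3=0x6e R4=0x74 R5=0xb9  N=0 Z=0
after  1: R0=0x2b R1=0xff R2=0x45 R3=0x6e R4=0x74 R5=0xb9  N=1 Z=0
after  2: R0=0x2b R1=0x2a R2=0x45 R3=0x6e R4=0x74 R5=0xb9  N=0 Z=0
after  3: R0=0x2b R1=0x2a R2=0x45 R3=0x6f R4=0x74 R5=0xb9  N=0 Z=0
after  4: R0=0x2b R1=0x2a R2=0x45 R3=0x31 R4=0x74 R5=0xb9  N=0 Z=0
-- IRQ taken; context saved, return-PC = 5 --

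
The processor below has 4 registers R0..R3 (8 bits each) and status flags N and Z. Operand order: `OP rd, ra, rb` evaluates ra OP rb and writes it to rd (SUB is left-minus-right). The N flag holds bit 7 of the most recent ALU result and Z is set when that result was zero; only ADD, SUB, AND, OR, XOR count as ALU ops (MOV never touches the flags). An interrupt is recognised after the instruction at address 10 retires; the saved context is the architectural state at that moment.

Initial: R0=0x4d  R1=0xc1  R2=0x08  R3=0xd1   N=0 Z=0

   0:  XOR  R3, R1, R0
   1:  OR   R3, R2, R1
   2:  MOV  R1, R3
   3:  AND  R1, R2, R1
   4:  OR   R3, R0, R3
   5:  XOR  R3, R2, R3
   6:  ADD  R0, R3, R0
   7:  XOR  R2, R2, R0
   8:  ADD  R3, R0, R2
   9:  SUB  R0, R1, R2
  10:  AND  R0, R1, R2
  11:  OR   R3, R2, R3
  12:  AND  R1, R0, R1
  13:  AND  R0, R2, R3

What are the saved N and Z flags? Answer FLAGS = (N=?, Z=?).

FLAGS = (N=0, Z=0)

after  0: R0=0x4d R1=0xc1 R2=0x08 R3=0x8c  N=1 Z=0
after  1: R0=0x4d R1=0xc1 R2=0x08 R3=0xc9  N=1 Z=0
after  2: R0=0x4d R1=0xc9 R2=0x08 R3=0xc9  N=1 Z=0
after  3: R0=0x4d R1=0x08 R2=0x08 R3=0xc9  N=0 Z=0
after  4: R0=0x4d R1=0x08 R2=0x08 R3=0xcd  N=1 Z=0
after  5: R0=0x4d R1=0x08 R2=0x08 R3=0xc5  N=1 Z=0
after  6: R0=0x12 R1=0x08 R2=0x08 R3=0xc5  N=0 Z=0
after  7: R0=0x12 R1=0x08 R2=0x1a R3=0xc5  N=0 Z=0
after  8: R0=0x12 R1=0x08 R2=0x1a R3=0x2c  N=0 Z=0
after  9: R0=0xee R1=0x08 R2=0x1a R3=0x2c  N=1 Z=0
after 10: R0=0x08 R1=0x08 R2=0x1a R3=0x2c  N=0 Z=0
-- IRQ taken; context saved, return-PC = 11 --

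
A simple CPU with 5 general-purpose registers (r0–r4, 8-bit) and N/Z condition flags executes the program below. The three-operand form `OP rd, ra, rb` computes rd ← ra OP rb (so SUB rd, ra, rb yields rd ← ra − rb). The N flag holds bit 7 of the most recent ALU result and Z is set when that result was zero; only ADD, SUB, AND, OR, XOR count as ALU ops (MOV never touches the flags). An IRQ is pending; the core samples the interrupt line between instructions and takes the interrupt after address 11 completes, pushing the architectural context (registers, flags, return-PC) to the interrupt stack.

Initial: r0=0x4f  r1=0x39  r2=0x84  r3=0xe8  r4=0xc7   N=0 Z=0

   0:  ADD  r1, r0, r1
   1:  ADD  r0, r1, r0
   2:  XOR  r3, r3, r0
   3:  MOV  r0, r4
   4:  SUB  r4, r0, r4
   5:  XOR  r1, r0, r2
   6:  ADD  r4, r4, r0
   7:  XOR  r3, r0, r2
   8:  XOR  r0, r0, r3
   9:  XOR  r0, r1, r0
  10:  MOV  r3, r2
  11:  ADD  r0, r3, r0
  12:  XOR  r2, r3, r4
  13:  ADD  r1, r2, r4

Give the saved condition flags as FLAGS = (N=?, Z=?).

FLAGS = (N=0, Z=0)

after  0: r0=0x4f r1=0x88 r2=0x84 r3=0xe8 r4=0xc7  N=1 Z=0
after  1: r0=0xd7 r1=0x88 r2=0x84 r3=0xe8 r4=0xc7  N=1 Z=0
after  2: r0=0xd7 r1=0x88 r2=0x84 r3=0x3f r4=0xc7  N=0 Z=0
after  3: r0=0xc7 r1=0x88 r2=0x84 r3=0x3f r4=0xc7  N=0 Z=0
after  4: r0=0xc7 r1=0x88 r2=0x84 r3=0x3f r4=0x00  N=0 Z=1
after  5: r0=0xc7 r1=0x43 r2=0x84 r3=0x3f r4=0x00  N=0 Z=0
after  6: r0=0xc7 r1=0x43 r2=0x84 r3=0x3f r4=0xc7  N=1 Z=0
after  7: r0=0xc7 r1=0x43 r2=0x84 r3=0x43 r4=0xc7  N=0 Z=0
after  8: r0=0x84 r1=0x43 r2=0x84 r3=0x43 r4=0xc7  N=1 Z=0
after  9: r0=0xc7 r1=0x43 r2=0x84 r3=0x43 r4=0xc7  N=1 Z=0
after 10: r0=0xc7 r1=0x43 r2=0x84 r3=0x84 r4=0xc7  N=1 Z=0
after 11: r0=0x4b r1=0x43 r2=0x84 r3=0x84 r4=0xc7  N=0 Z=0
-- IRQ taken; context saved, return-PC = 12 --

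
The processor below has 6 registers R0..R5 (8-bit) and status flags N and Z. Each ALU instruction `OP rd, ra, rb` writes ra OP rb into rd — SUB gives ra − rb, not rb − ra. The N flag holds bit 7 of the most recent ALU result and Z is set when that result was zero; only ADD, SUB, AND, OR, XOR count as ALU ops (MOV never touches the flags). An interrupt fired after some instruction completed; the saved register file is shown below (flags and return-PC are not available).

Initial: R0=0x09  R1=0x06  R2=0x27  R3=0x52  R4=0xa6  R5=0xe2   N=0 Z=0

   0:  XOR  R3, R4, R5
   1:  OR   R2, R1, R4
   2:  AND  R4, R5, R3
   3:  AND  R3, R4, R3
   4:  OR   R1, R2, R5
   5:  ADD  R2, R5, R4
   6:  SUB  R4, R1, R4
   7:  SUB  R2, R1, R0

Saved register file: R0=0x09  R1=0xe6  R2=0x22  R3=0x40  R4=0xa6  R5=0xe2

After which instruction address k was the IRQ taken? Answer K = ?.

after  0: R0=0x09 R1=0x06 R2=0x27 R3=0x44 R4=0xa6 R5=0xe2  N=0 Z=0
after  1: R0=0x09 R1=0x06 R2=0xa6 R3=0x44 R4=0xa6 R5=0xe2  N=1 Z=0
after  2: R0=0x09 R1=0x06 R2=0xa6 R3=0x44 R4=0x40 R5=0xe2  N=0 Z=0
after  3: R0=0x09 R1=0x06 R2=0xa6 R3=0x40 R4=0x40 R5=0xe2  N=0 Z=0
after  4: R0=0x09 R1=0xe6 R2=0xa6 R3=0x40 R4=0x40 R5=0xe2  N=1 Z=0
after  5: R0=0x09 R1=0xe6 R2=0x22 R3=0x40 R4=0x40 R5=0xe2  N=0 Z=0
after  6: R0=0x09 R1=0xe6 R2=0x22 R3=0x40 R4=0xa6 R5=0xe2  N=1 Z=0
-- IRQ taken; context saved, return-PC = 7 --

K = 6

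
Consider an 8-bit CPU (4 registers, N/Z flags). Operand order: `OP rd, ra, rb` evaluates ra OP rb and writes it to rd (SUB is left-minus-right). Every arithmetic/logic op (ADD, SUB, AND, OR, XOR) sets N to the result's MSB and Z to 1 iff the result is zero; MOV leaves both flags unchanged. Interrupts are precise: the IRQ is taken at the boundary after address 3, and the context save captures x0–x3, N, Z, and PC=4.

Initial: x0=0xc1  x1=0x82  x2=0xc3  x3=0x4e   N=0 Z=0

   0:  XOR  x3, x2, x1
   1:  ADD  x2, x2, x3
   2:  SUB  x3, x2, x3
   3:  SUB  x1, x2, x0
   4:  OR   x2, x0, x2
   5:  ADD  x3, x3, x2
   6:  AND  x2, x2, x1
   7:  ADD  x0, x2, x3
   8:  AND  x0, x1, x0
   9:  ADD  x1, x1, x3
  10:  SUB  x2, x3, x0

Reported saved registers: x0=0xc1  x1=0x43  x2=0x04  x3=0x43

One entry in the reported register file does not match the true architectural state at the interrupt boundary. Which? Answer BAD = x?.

after  0: x0=0xc1 x1=0x82 x2=0xc3 x3=0x41  N=0 Z=0
after  1: x0=0xc1 x1=0x82 x2=0x04 x3=0x41  N=0 Z=0
after  2: x0=0xc1 x1=0x82 x2=0x04 x3=0xc3  N=1 Z=0
after  3: x0=0xc1 x1=0x43 x2=0x04 x3=0xc3  N=0 Z=0
-- IRQ taken; context saved, return-PC = 4 --
mismatch: x3: reported 0x43 vs actual 0xc3

BAD = x3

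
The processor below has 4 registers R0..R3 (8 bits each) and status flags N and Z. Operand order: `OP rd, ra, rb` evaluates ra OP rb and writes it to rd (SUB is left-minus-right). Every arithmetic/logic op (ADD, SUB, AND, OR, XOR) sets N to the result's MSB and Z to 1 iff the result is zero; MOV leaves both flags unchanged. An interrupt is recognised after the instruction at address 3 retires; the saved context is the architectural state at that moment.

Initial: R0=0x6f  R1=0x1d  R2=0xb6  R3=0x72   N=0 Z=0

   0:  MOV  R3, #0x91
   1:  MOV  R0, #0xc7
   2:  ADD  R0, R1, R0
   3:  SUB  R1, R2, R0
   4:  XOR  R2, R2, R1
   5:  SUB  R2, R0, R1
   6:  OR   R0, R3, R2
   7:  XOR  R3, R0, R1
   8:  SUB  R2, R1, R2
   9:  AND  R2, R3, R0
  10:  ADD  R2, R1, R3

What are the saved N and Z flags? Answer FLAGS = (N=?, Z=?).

after  0: R0=0x6f R1=0x1d R2=0xb6 R3=0x91  N=0 Z=0
after  1: R0=0xc7 R1=0x1d R2=0xb6 R3=0x91  N=0 Z=0
after  2: R0=0xe4 R1=0x1d R2=0xb6 R3=0x91  N=1 Z=0
after  3: R0=0xe4 R1=0xd2 R2=0xb6 R3=0x91  N=1 Z=0
-- IRQ taken; context saved, return-PC = 4 --

FLAGS = (N=1, Z=0)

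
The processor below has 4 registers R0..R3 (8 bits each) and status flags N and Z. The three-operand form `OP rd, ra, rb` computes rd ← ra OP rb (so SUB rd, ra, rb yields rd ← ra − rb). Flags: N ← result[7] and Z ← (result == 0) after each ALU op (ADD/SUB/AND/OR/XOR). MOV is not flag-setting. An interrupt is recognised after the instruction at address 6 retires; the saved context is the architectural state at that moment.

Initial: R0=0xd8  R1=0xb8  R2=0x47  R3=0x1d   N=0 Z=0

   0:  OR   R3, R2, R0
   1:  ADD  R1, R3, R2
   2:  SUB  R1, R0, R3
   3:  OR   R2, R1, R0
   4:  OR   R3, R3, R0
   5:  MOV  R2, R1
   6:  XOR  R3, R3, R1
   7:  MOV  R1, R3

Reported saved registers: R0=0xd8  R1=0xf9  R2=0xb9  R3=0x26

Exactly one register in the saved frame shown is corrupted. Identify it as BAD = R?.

after  0: R0=0xd8 R1=0xb8 R2=0x47 R3=0xdf  N=1 Z=0
after  1: R0=0xd8 R1=0x26 R2=0x47 R3=0xdf  N=0 Z=0
after  2: R0=0xd8 R1=0xf9 R2=0x47 R3=0xdf  N=1 Z=0
after  3: R0=0xd8 R1=0xf9 R2=0xf9 R3=0xdf  N=1 Z=0
after  4: R0=0xd8 R1=0xf9 R2=0xf9 R3=0xdf  N=1 Z=0
after  5: R0=0xd8 R1=0xf9 R2=0xf9 R3=0xdf  N=1 Z=0
after  6: R0=0xd8 R1=0xf9 R2=0xf9 R3=0x26  N=0 Z=0
-- IRQ taken; context saved, return-PC = 7 --
mismatch: R2: reported 0xb9 vs actual 0xf9

BAD = R2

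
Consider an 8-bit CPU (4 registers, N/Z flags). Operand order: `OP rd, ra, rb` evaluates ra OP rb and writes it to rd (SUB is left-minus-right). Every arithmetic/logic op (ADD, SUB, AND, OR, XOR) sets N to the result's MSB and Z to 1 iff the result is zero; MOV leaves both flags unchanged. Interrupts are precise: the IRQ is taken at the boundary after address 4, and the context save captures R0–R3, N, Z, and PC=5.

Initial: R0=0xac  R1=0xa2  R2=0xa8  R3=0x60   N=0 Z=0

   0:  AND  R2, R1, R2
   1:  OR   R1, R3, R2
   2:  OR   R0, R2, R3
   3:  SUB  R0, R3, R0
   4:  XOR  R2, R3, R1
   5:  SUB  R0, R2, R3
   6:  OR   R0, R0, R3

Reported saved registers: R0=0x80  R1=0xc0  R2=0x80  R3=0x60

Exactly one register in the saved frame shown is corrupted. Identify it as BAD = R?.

after  0: R0=0xac R1=0xa2 R2=0xa0 R3=0x60  N=1 Z=0
after  1: R0=0xac R1=0xe0 R2=0xa0 R3=0x60  N=1 Z=0
after  2: R0=0xe0 R1=0xe0 R2=0xa0 R3=0x60  N=1 Z=0
after  3: R0=0x80 R1=0xe0 R2=0xa0 R3=0x60  N=1 Z=0
after  4: R0=0x80 R1=0xe0 R2=0x80 R3=0x60  N=1 Z=0
-- IRQ taken; context saved, return-PC = 5 --
mismatch: R1: reported 0xc0 vs actual 0xe0

BAD = R1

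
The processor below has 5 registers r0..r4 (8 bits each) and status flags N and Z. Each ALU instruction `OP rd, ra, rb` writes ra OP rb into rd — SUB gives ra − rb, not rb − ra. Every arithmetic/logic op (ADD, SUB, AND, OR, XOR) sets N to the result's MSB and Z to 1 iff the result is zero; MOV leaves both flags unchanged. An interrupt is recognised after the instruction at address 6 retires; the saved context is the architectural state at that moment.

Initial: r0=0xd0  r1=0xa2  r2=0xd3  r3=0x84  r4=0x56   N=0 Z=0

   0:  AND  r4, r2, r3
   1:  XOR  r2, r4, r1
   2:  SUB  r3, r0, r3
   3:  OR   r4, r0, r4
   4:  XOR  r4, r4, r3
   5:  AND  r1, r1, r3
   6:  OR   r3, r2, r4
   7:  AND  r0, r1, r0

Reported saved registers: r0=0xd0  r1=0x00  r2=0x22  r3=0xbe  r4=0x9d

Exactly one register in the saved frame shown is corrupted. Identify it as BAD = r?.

after  0: r0=0xd0 r1=0xa2 r2=0xd3 r3=0x84 r4=0x80  N=1 Z=0
after  1: r0=0xd0 r1=0xa2 r2=0x22 r3=0x84 r4=0x80  N=0 Z=0
after  2: r0=0xd0 r1=0xa2 r2=0x22 r3=0x4c r4=0x80  N=0 Z=0
after  3: r0=0xd0 r1=0xa2 r2=0x22 r3=0x4c r4=0xd0  N=1 Z=0
after  4: r0=0xd0 r1=0xa2 r2=0x22 r3=0x4c r4=0x9c  N=1 Z=0
after  5: r0=0xd0 r1=0x00 r2=0x22 r3=0x4c r4=0x9c  N=0 Z=1
after  6: r0=0xd0 r1=0x00 r2=0x22 r3=0xbe r4=0x9c  N=1 Z=0
-- IRQ taken; context saved, return-PC = 7 --
mismatch: r4: reported 0x9d vs actual 0x9c

BAD = r4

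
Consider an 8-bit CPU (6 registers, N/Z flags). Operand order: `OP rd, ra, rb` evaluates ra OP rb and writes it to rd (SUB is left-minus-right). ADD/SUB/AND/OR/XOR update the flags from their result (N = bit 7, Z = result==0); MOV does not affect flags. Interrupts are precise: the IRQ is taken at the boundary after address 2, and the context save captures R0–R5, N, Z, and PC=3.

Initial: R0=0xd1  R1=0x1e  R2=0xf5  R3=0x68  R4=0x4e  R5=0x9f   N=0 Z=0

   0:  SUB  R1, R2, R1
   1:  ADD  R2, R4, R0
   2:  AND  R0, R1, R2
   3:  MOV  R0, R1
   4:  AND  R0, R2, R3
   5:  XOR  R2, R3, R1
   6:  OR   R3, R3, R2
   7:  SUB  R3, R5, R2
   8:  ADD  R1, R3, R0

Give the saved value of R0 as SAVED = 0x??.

SAVED = 0x17

after  0: R0=0xd1 R1=0xd7 R2=0xf5 R3=0x68 R4=0x4e R5=0x9f  N=1 Z=0
after  1: R0=0xd1 R1=0xd7 R2=0x1f R3=0x68 R4=0x4e R5=0x9f  N=0 Z=0
after  2: R0=0x17 R1=0xd7 R2=0x1f R3=0x68 R4=0x4e R5=0x9f  N=0 Z=0
-- IRQ taken; context saved, return-PC = 3 --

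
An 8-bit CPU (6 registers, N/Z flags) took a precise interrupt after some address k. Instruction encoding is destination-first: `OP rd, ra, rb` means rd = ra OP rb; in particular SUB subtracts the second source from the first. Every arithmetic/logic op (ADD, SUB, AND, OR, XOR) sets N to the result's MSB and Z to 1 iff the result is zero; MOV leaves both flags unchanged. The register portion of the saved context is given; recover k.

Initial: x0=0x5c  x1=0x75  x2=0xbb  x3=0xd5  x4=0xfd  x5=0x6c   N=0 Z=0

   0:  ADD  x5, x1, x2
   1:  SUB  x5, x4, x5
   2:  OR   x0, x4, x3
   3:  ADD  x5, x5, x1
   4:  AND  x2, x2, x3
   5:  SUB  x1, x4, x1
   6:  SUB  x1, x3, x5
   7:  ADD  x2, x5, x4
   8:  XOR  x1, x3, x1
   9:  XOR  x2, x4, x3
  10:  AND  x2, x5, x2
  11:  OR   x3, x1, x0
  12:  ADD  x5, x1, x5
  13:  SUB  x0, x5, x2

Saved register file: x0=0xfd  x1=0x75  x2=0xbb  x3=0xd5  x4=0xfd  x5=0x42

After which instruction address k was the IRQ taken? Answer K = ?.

K = 3

after  0: x0=0x5c x1=0x75 x2=0xbb x3=0xd5 x4=0xfd x5=0x30  N=0 Z=0
after  1: x0=0x5c x1=0x75 x2=0xbb x3=0xd5 x4=0xfd x5=0xcd  N=1 Z=0
after  2: x0=0xfd x1=0x75 x2=0xbb x3=0xd5 x4=0xfd x5=0xcd  N=1 Z=0
after  3: x0=0xfd x1=0x75 x2=0xbb x3=0xd5 x4=0xfd x5=0x42  N=0 Z=0
-- IRQ taken; context saved, return-PC = 4 --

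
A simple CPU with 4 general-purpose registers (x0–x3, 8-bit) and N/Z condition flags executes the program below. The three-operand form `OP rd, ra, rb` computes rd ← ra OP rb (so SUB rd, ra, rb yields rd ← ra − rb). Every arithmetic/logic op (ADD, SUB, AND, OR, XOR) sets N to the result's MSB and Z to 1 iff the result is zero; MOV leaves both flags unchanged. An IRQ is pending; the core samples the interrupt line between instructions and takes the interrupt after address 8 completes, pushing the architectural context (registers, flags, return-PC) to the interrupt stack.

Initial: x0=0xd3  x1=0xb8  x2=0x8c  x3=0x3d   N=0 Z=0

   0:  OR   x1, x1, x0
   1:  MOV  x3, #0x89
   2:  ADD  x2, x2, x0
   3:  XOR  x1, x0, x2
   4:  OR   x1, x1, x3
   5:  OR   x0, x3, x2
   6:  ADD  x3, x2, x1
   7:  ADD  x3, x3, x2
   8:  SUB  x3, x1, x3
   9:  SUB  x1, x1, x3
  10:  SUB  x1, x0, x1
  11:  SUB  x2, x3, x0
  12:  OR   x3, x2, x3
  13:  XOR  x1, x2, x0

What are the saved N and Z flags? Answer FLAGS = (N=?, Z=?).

FLAGS = (N=0, Z=0)

after  0: x0=0xd3 x1=0xfb x2=0x8c x3=0x3d  N=1 Z=0
after  1: x0=0xd3 x1=0xfb x2=0x8c x3=0x89  N=1 Z=0
after  2: x0=0xd3 x1=0xfb x2=0x5f x3=0x89  N=0 Z=0
after  3: x0=0xd3 x1=0x8c x2=0x5f x3=0x89  N=1 Z=0
after  4: x0=0xd3 x1=0x8d x2=0x5f x3=0x89  N=1 Z=0
after  5: x0=0xdf x1=0x8d x2=0x5f x3=0x89  N=1 Z=0
after  6: x0=0xdf x1=0x8d x2=0x5f x3=0xec  N=1 Z=0
after  7: x0=0xdf x1=0x8d x2=0x5f x3=0x4b  N=0 Z=0
after  8: x0=0xdf x1=0x8d x2=0x5f x3=0x42  N=0 Z=0
-- IRQ taken; context saved, return-PC = 9 --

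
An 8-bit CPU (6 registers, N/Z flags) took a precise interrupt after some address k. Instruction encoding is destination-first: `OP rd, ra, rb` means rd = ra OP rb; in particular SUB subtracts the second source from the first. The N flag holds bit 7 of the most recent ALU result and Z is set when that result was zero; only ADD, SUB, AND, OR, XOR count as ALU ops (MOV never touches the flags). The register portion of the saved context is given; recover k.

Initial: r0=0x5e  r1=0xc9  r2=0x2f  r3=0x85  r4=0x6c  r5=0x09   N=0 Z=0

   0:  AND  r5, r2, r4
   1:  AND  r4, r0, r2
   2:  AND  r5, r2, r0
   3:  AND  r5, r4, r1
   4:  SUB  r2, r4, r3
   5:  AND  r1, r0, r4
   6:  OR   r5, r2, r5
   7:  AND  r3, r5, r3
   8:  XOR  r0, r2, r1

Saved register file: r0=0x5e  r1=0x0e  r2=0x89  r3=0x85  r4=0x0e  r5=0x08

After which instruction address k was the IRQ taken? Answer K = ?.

after  0: r0=0x5e r1=0xc9 r2=0x2f r3=0x85 r4=0x6c r5=0x2c  N=0 Z=0
after  1: r0=0x5e r1=0xc9 r2=0x2f r3=0x85 r4=0x0e r5=0x2c  N=0 Z=0
after  2: r0=0x5e r1=0xc9 r2=0x2f r3=0x85 r4=0x0e r5=0x0e  N=0 Z=0
after  3: r0=0x5e r1=0xc9 r2=0x2f r3=0x85 r4=0x0e r5=0x08  N=0 Z=0
after  4: r0=0x5e r1=0xc9 r2=0x89 r3=0x85 r4=0x0e r5=0x08  N=1 Z=0
after  5: r0=0x5e r1=0x0e r2=0x89 r3=0x85 r4=0x0e r5=0x08  N=0 Z=0
-- IRQ taken; context saved, return-PC = 6 --

K = 5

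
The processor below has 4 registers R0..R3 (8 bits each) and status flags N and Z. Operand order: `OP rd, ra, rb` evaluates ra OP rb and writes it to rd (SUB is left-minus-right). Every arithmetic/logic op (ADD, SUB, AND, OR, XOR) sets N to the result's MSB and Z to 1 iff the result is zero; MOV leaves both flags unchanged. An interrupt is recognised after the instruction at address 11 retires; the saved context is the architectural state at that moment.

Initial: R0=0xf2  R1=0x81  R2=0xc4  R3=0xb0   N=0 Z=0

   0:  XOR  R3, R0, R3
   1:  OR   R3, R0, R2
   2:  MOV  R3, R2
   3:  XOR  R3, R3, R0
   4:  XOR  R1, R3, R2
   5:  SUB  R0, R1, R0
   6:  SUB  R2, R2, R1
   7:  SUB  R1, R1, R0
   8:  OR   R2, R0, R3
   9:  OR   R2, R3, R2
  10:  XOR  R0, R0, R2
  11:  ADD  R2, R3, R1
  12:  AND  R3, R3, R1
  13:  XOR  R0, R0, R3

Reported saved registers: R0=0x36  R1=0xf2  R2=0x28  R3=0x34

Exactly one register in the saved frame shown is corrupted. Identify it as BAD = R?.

BAD = R3

after  0: R0=0xf2 R1=0x81 R2=0xc4 R3=0x42  N=0 Z=0
after  1: R0=0xf2 R1=0x81 R2=0xc4 R3=0xf6  N=1 Z=0
after  2: R0=0xf2 R1=0x81 R2=0xc4 R3=0xc4  N=1 Z=0
after  3: R0=0xf2 R1=0x81 R2=0xc4 R3=0x36  N=0 Z=0
after  4: R0=0xf2 R1=0xf2 R2=0xc4 R3=0x36  N=1 Z=0
after  5: R0=0x00 R1=0xf2 R2=0xc4 R3=0x36  N=0 Z=1
after  6: R0=0x00 R1=0xf2 R2=0xd2 R3=0x36  N=1 Z=0
after  7: R0=0x00 R1=0xf2 R2=0xd2 R3=0x36  N=1 Z=0
after  8: R0=0x00 R1=0xf2 R2=0x36 R3=0x36  N=0 Z=0
after  9: R0=0x00 R1=0xf2 R2=0x36 R3=0x36  N=0 Z=0
after 10: R0=0x36 R1=0xf2 R2=0x36 R3=0x36  N=0 Z=0
after 11: R0=0x36 R1=0xf2 R2=0x28 R3=0x36  N=0 Z=0
-- IRQ taken; context saved, return-PC = 12 --
mismatch: R3: reported 0x34 vs actual 0x36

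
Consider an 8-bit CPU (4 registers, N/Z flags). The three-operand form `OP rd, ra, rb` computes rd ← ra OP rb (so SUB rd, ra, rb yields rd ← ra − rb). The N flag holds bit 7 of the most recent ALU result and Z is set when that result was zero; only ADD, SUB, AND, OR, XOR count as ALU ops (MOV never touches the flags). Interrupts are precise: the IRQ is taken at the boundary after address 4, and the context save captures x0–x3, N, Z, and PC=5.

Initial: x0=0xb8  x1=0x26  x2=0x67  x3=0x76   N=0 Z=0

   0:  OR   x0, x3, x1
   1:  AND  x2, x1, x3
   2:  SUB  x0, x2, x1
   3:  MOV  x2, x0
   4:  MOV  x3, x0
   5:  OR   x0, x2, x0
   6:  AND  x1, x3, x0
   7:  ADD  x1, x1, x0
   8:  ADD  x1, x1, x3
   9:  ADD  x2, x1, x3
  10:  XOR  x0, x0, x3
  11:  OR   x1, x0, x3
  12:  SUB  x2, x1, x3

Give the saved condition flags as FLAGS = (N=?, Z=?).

after  0: x0=0x76 x1=0x26 x2=0x67 x3=0x76  N=0 Z=0
after  1: x0=0x76 x1=0x26 x2=0x26 x3=0x76  N=0 Z=0
after  2: x0=0x00 x1=0x26 x2=0x26 x3=0x76  N=0 Z=1
after  3: x0=0x00 x1=0x26 x2=0x00 x3=0x76  N=0 Z=1
after  4: x0=0x00 x1=0x26 x2=0x00 x3=0x00  N=0 Z=1
-- IRQ taken; context saved, return-PC = 5 --

FLAGS = (N=0, Z=1)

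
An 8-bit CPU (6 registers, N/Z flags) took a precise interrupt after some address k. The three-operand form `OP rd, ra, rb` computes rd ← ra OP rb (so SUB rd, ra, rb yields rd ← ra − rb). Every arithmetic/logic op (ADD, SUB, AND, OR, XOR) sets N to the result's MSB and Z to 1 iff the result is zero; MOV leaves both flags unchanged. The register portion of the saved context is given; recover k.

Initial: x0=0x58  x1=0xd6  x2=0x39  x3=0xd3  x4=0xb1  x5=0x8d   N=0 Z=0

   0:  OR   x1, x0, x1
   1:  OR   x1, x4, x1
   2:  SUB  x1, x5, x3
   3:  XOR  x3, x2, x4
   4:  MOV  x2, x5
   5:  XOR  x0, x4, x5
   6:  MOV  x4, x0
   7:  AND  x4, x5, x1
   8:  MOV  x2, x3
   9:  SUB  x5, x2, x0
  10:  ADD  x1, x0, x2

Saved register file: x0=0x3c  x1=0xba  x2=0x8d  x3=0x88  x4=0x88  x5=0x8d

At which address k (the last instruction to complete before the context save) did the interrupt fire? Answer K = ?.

after  0: x0=0x58 x1=0xde x2=0x39 x3=0xd3 x4=0xb1 x5=0x8d  N=1 Z=0
after  1: x0=0x58 x1=0xff x2=0x39 x3=0xd3 x4=0xb1 x5=0x8d  N=1 Z=0
after  2: x0=0x58 x1=0xba x2=0x39 x3=0xd3 x4=0xb1 x5=0x8d  N=1 Z=0
after  3: x0=0x58 x1=0xba x2=0x39 x3=0x88 x4=0xb1 x5=0x8d  N=1 Z=0
after  4: x0=0x58 x1=0xba x2=0x8d x3=0x88 x4=0xb1 x5=0x8d  N=1 Z=0
after  5: x0=0x3c x1=0xba x2=0x8d x3=0x88 x4=0xb1 x5=0x8d  N=0 Z=0
after  6: x0=0x3c x1=0xba x2=0x8d x3=0x88 x4=0x3c x5=0x8d  N=0 Z=0
after  7: x0=0x3c x1=0xba x2=0x8d x3=0x88 x4=0x88 x5=0x8d  N=1 Z=0
-- IRQ taken; context saved, return-PC = 8 --

K = 7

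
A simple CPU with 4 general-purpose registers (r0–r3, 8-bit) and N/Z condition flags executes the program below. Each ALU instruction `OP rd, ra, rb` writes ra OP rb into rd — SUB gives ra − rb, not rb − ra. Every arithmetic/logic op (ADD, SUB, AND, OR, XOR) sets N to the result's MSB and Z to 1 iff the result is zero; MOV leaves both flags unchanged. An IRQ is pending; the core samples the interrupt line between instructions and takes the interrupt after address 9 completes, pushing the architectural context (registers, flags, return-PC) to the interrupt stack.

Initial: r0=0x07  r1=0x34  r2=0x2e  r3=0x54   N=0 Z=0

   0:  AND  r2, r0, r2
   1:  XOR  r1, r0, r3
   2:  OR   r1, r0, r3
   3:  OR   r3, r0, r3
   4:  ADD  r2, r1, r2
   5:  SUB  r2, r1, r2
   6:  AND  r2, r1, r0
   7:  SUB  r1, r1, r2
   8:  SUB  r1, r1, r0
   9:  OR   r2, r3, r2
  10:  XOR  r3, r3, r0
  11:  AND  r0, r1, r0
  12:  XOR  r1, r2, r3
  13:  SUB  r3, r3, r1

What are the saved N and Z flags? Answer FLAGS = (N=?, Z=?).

FLAGS = (N=0, Z=0)

after  0: r0=0x07 r1=0x34 r2=0x06 r3=0x54  N=0 Z=0
after  1: r0=0x07 r1=0x53 r2=0x06 r3=0x54  N=0 Z=0
after  2: r0=0x07 r1=0x57 r2=0x06 r3=0x54  N=0 Z=0
after  3: r0=0x07 r1=0x57 r2=0x06 r3=0x57  N=0 Z=0
after  4: r0=0x07 r1=0x57 r2=0x5d r3=0x57  N=0 Z=0
after  5: r0=0x07 r1=0x57 r2=0xfa r3=0x57  N=1 Z=0
after  6: r0=0x07 r1=0x57 r2=0x07 r3=0x57  N=0 Z=0
after  7: r0=0x07 r1=0x50 r2=0x07 r3=0x57  N=0 Z=0
after  8: r0=0x07 r1=0x49 r2=0x07 r3=0x57  N=0 Z=0
after  9: r0=0x07 r1=0x49 r2=0x57 r3=0x57  N=0 Z=0
-- IRQ taken; context saved, return-PC = 10 --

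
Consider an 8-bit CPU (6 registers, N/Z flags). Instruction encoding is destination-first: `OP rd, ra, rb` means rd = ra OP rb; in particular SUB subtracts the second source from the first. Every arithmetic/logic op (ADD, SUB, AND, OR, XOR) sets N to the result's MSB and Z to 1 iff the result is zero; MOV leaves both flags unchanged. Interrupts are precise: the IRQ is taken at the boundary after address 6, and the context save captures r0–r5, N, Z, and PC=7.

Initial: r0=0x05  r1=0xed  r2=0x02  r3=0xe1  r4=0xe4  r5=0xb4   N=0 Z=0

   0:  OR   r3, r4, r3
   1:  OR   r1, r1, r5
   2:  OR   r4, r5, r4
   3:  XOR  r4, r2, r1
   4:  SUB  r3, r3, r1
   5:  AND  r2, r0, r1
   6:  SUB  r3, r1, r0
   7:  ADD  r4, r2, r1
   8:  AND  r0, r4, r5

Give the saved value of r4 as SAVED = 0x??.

SAVED = 0xff

after  0: r0=0x05 r1=0xed r2=0x02 r3=0xe5 r4=0xe4 r5=0xb4  N=1 Z=0
after  1: r0=0x05 r1=0xfd r2=0x02 r3=0xe5 r4=0xe4 r5=0xb4  N=1 Z=0
after  2: r0=0x05 r1=0xfd r2=0x02 r3=0xe5 r4=0xf4 r5=0xb4  N=1 Z=0
after  3: r0=0x05 r1=0xfd r2=0x02 r3=0xe5 r4=0xff r5=0xb4  N=1 Z=0
after  4: r0=0x05 r1=0xfd r2=0x02 r3=0xe8 r4=0xff r5=0xb4  N=1 Z=0
after  5: r0=0x05 r1=0xfd r2=0x05 r3=0xe8 r4=0xff r5=0xb4  N=0 Z=0
after  6: r0=0x05 r1=0xfd r2=0x05 r3=0xf8 r4=0xff r5=0xb4  N=1 Z=0
-- IRQ taken; context saved, return-PC = 7 --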